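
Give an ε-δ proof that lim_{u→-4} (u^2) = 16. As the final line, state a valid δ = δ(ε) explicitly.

Suppose ε > 0. We seek δ > 0 with 0 < |u + 4| < δ ⇒ |u^2 − 16| < ε.
Factor: u^2 − 16 = (u + 4)(u - 4), so |u^2 − 16| = |u + 4|·|u - 4|.
Restrict δ ≤ 2. Then |u + 4| < 2 gives |u| < 6, so by the triangle inequality |u - 4| ≤ 6 + 4 = 10.
Hence |u^2 − 16| ≤ 10|u + 4|, which is < ε once |u + 4| < ε/10.
Take δ = min(2, ε/10). If 0 < |u + 4| < δ then both bounds hold and |u^2 − 16| ≤ 10|u + 4| < 10·(ε/10) = ε.

δ = min(2, ε/10)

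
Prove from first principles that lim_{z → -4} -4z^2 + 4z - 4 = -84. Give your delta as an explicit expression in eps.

delta = min(1, eps/40)

Suppose eps > 0. We want delta > 0 such that 0 < |z + 4| < delta implies |(-4z^2 + 4z - 4) + 84| < eps.
(-4z^2 + 4z - 4) + 84 = -4z^2 + 4z + 80 = (z + 4)(-4z + 20).
So |(-4z^2 + 4z - 4) + 84| = |z + 4|·|-4z + 20|.
Require delta ≤ 1. Then |z + 4| < 1 gives |z| < 5, and by the triangle inequality |-4z + 20| ≤ 4·5 + 20 = 40.
Hence |(-4z^2 + 4z - 4) + 84| ≤ 40|z + 4| < eps provided |z + 4| < eps/40.
Choosing delta = min(1, eps/40) ensures both conditions, hence |(-4z^2 + 4z - 4) + 84| < eps.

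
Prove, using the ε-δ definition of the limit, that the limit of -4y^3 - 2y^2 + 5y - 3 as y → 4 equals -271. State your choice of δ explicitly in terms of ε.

δ = min(2, ε/319)

Suppose ε > 0. We want δ > 0 such that 0 < |y − 4| < δ implies |(-4y^3 - 2y^2 + 5y - 3) + 271| < ε.
(-4y^3 - 2y^2 + 5y - 3) + 271 = -4y^3 - 2y^2 + 5y + 268 = (y − 4)(-4y^2 - 18y - 67).
So |(-4y^3 - 2y^2 + 5y - 3) + 271| = |y − 4|·|-4y^2 - 18y - 67|.
Require δ ≤ 2. Then |y − 4| < 2 gives |y| < 6, and by the triangle inequality |-4y^2 - 18y - 67| ≤ 4·6^2 + 18·6 + 67 = 319.
Hence |(-4y^3 - 2y^2 + 5y - 3) + 271| ≤ 319|y − 4| < ε provided |y − 4| < ε/319.
Choosing δ = min(2, ε/319) ensures both conditions, hence |(-4y^3 - 2y^2 + 5y - 3) + 271| < ε.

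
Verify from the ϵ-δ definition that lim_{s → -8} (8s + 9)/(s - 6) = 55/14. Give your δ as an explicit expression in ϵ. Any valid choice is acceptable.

Let ϵ > 0. We want δ > 0 with 0 < |s + 8| < δ ⇒ |(8s + 9)/(s - 6) − (55/14)| < ϵ.
Combining over a common denominator, (8s + 9)/(s - 6) − (55/14) = [(8s + 9)·(-14) − (-55)·(s - 6)] / [(-14)·(s - 6)] = -57(s + 8) / ((-14)(s - 6)).
So |(8s + 9)/(s - 6) − (55/14)| = 57|s + 8| / (14·|s − 6|).
Restrict δ ≤ 7. Then |s + 8| < 7 gives |s − 6| = |(s + 8) + (-14)| ≥ 14 − 7 = 7.
Hence |(8s + 9)/(s - 6) − (55/14)| < 57|s + 8|/(14·7) = (57/98)|s + 8|, which is < ϵ once |s + 8| < (98/57)ϵ.
Take δ = min(7, (98/57)ϵ). Then 0 < |s + 8| < δ forces both bounds, so |(8s + 9)/(s - 6) − (55/14)| < ϵ.

δ = min(7, (98/57)ϵ)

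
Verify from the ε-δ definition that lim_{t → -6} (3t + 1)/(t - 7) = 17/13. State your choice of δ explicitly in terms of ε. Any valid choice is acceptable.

Let ε > 0 be given. We want δ > 0 with 0 < |t + 6| < δ ⇒ |(3t + 1)/(t - 7) − (17/13)| < ε.
Combining over a common denominator, (3t + 1)/(t - 7) − (17/13) = [(3t + 1)·(-13) − (-17)·(t - 7)] / [(-13)·(t - 7)] = -22(t + 6) / ((-13)(t - 7)).
So |(3t + 1)/(t - 7) − (17/13)| = 22|t + 6| / (13·|t − 7|).
Restrict δ ≤ 13/2. Then |t + 6| < 13/2 gives |t − 7| = |(t + 6) + (-13)| ≥ 13 − 13/2 = 13/2.
Hence |(3t + 1)/(t - 7) − (17/13)| < 22|t + 6|/(13·(13/2)) = (44/169)|t + 6|, which is < ε once |t + 6| < (169/44)ε.
Take δ = min(13/2, (169/44)ε). Then 0 < |t + 6| < δ forces both bounds, so |(3t + 1)/(t - 7) − (17/13)| < ε.

δ = min(13/2, (169/44)ε)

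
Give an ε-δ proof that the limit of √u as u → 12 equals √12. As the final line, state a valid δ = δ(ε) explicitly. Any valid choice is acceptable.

Let ε > 0 be given. We want δ > 0 such that 0 < |u − 12| < δ implies |√u − √12| < ε.
Rationalise: √u − √12 = (u − 12)/(√u + √12), so |√u − √12| = |u − 12|/(√u + √12).
Restrict δ ≤ 12 so that |u − 12| < 12 forces u > 0, and then √u + √12 > √12.
Hence |√u − √12| < |u − 12|/√12, which is < ε once |u − 12| < √12·ε.
Take δ = min(12, √12·ε). If 0 < |u − 12| < δ then u > 0 and |√u − √12| < |u − 12|/√12 < ε.

δ = min(12, √12·ε)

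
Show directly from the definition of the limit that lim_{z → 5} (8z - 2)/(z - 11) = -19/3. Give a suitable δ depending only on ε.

δ = min(3, (9/43)ε)

Let ε > 0. We want δ > 0 with 0 < |z − 5| < δ ⇒ |(8z - 2)/(z - 11) + 19/3| < ε.
Combining over a common denominator, (8z - 2)/(z - 11) + 19/3 = [(8z - 2)·(-6) − 38·(z - 11)] / [(-6)·(z - 11)] = -86(z − 5) / ((-6)(z - 11)).
So |(8z - 2)/(z - 11) + 19/3| = 86|z − 5| / (6·|z − 11|).
Restrict δ ≤ 3. Then |z − 5| < 3 gives |z − 11| = |(z − 5) + (-6)| ≥ 6 − 3 = 3.
Hence |(8z - 2)/(z - 11) + 19/3| < 86|z − 5|/(6·3) = (43/9)|z − 5|, which is < ε once |z − 5| < (9/43)ε.
Take δ = min(3, (9/43)ε). Then 0 < |z − 5| < δ forces both bounds, so |(8z - 2)/(z - 11) + 19/3| < ε.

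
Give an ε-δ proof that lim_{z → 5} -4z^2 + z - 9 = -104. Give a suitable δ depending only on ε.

δ = min(1, ε/43)

Let ε > 0. We want δ > 0 such that 0 < |z − 5| < δ implies |(-4z^2 + z - 9) + 104| < ε.
(-4z^2 + z - 9) + 104 = -4z^2 + z + 95 = (z − 5)(-4z - 19).
So |(-4z^2 + z - 9) + 104| = |z − 5|·|-4z - 19|.
Require δ ≤ 1. Then |z − 5| < 1 gives |z| < 6, and by the triangle inequality |-4z - 19| ≤ 4·6 + 19 = 43.
Hence |(-4z^2 + z - 9) + 104| ≤ 43|z − 5| < ε provided |z − 5| < ε/43.
Choosing δ = min(1, ε/43) ensures both conditions, hence |(-4z^2 + z - 9) + 104| < ε.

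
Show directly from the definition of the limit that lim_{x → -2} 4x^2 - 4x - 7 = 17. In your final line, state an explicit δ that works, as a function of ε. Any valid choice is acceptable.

δ = min(2, ε/28)

Fix ε > 0. We want δ > 0 such that 0 < |x + 2| < δ implies |(4x^2 - 4x - 7) − 17| < ε.
(4x^2 - 4x - 7) − 17 = 4x^2 - 4x - 24 = (x + 2)(4x - 12).
So |(4x^2 - 4x - 7) − 17| = |x + 2|·|4x - 12|.
Assume first that |x + 2| < 2, so |x| < 4. Then |4x - 12| ≤ 4·4 + 12 = 28.
Hence |(4x^2 - 4x - 7) − 17| ≤ 28|x + 2| < ε provided |x + 2| < ε/28.
Choosing δ = min(2, ε/28) ensures both conditions, hence |(4x^2 - 4x - 7) − 17| < ε.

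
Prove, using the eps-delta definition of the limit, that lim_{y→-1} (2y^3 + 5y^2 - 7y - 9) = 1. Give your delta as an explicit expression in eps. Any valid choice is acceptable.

delta = min(1, eps/24)

Suppose eps > 0. We want delta > 0 such that 0 < |y + 1| < delta implies |(2y^3 + 5y^2 - 7y - 9) − 1| < eps.
(2y^3 + 5y^2 - 7y - 9) − 1 = 2y^3 + 5y^2 - 7y - 10 = (y + 1)(2y^2 + 3y - 10).
So |(2y^3 + 5y^2 - 7y - 9) − 1| = |y + 1|·|2y^2 + 3y - 10|.
Require delta ≤ 1. Then |y + 1| < 1 gives |y| < 2, and by the triangle inequality |2y^2 + 3y - 10| ≤ 2·2^2 + 3·2 + 10 = 24.
Hence |(2y^3 + 5y^2 - 7y - 9) − 1| ≤ 24|y + 1| < eps provided |y + 1| < eps/24.
Take delta = min(1, eps/24). Then 0 < |y + 1| < delta gives both |y + 1| < 1 and |y + 1| < eps/24, so |(2y^3 + 5y^2 - 7y - 9) − 1| < eps.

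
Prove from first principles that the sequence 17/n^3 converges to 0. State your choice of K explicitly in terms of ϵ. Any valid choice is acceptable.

K = (17/ϵ)^{1/3}

Let ϵ > 0 be given. For n ≥ 1, |17/n^3 − 0| = 17/n^3.
17/n^3 < ϵ ⇔ n^3 > 17/ϵ ⇔ n > (17/ϵ)^{1/3}.
Take K = (17/ϵ)^{1/3}. Then n > K implies 17/n^3 < ϵ.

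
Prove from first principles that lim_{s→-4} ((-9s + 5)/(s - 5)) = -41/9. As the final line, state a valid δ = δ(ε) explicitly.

δ = min(9/2, (81/80)ε)

Let ε > 0. We want δ > 0 with 0 < |s + 4| < δ ⇒ |(-9s + 5)/(s - 5) + 41/9| < ε.
Combining over a common denominator, (-9s + 5)/(s - 5) + 41/9 = [(-9s + 5)·(-9) − 41·(s - 5)] / [(-9)·(s - 5)] = 40(s + 4) / ((-9)(s - 5)).
So |(-9s + 5)/(s - 5) + 41/9| = 40|s + 4| / (9·|s − 5|).
Restrict δ ≤ 9/2. Then |s + 4| < 9/2 gives |s − 5| = |(s + 4) + (-9)| ≥ 9 − 9/2 = 9/2.
Hence |(-9s + 5)/(s - 5) + 41/9| < 40|s + 4|/(9·(9/2)) = (80/81)|s + 4|, which is < ε once |s + 4| < (81/80)ε.
Take δ = min(9/2, (81/80)ε). Then 0 < |s + 4| < δ forces both bounds, so |(-9s + 5)/(s - 5) + 41/9| < ε.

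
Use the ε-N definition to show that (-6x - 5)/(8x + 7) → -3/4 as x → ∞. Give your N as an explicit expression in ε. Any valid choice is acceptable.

N = (1/32)/ε

Fix ε > 0. We seek N > 0 such that x > N implies |(-6x - 5)/(8x + 7) + 3/4| < ε.
(-6x - 5)/(8x + 7) + 3/4 = (8(-6x - 5) − (-6)(8x + 7)) / (8(8x + 7)) = 2/(8(8x + 7)).
For x > 0 we have 8x + 7 > 8x, so |(-6x - 5)/(8x + 7) + 3/4| = 2/(8(8x + 7)) < 2/(8·8x) = (1/32)/x.
Thus |(-6x - 5)/(8x + 7) + 3/4| < ε whenever x > (1/32)/ε.
Take N = (1/32)/ε. If x > N then |(-6x - 5)/(8x + 7) + 3/4| < (1/32)/x < ε.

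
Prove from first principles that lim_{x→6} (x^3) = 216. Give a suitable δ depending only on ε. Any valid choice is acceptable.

Let ε > 0 be given. We seek δ > 0 with 0 < |x − 6| < δ ⇒ |x^3 − 216| < ε.
Factor: x^3 − 216 = (x − 6)(x^2 + 6x + 36), so |x^3 − 216| = |x − 6|·|x^2 + 6x + 36|.
Impose δ ≤ 1 so that |x| < 7; then |x^2 + 6x + 36| ≤ 127.
Hence |x^3 − 216| ≤ 127|x − 6|, which is < ε once |x − 6| < ε/127.
Take δ = min(1, ε/127). If 0 < |x − 6| < δ then both bounds hold and |x^3 − 216| ≤ 127|x − 6| < 127·(ε/127) = ε.

δ = min(1, ε/127)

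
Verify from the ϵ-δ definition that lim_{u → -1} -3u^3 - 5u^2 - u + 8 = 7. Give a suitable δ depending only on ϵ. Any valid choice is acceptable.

Let ϵ > 0. We want δ > 0 such that 0 < |u + 1| < δ implies |(-3u^3 - 5u^2 - u + 8) − 7| < ϵ.
(-3u^3 - 5u^2 - u + 8) − 7 = -3u^3 - 5u^2 - u + 1 = (u + 1)(-3u^2 - 2u + 1).
So |(-3u^3 - 5u^2 - u + 8) − 7| = |u + 1|·|-3u^2 - 2u + 1|.
Require δ ≤ 1. Then |u + 1| < 1 gives |u| < 2, and by the triangle inequality |-3u^2 - 2u + 1| ≤ 3·2^2 + 2·2 + 1 = 17.
Hence |(-3u^3 - 5u^2 - u + 8) − 7| ≤ 17|u + 1| < ϵ provided |u + 1| < ϵ/17.
Choosing δ = min(1, ϵ/17) ensures both conditions, hence |(-3u^3 - 5u^2 - u + 8) − 7| < ϵ.

δ = min(1, ϵ/17)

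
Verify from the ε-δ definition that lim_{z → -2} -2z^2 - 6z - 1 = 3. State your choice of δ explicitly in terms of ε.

δ = min(1, ε/8)

Let ε > 0 be given. We want δ > 0 such that 0 < |z + 2| < δ implies |(-2z^2 - 6z - 1) − 3| < ε.
(-2z^2 - 6z - 1) − 3 = -2z^2 - 6z - 4 = (z + 2)(-2z - 2).
So |(-2z^2 - 6z - 1) − 3| = |z + 2|·|-2z - 2|.
Require δ ≤ 1. Then |z + 2| < 1 gives |z| < 3, and by the triangle inequality |-2z - 2| ≤ 2·3 + 2 = 8.
Hence |(-2z^2 - 6z - 1) − 3| ≤ 8|z + 2| < ε provided |z + 2| < ε/8.
Take δ = min(1, ε/8). Then 0 < |z + 2| < δ gives both |z + 2| < 1 and |z + 2| < ε/8, so |(-2z^2 - 6z - 1) − 3| < ε.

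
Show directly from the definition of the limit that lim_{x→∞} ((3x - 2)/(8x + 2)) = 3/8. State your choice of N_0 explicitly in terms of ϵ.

N_0 = (11/32)/ϵ

Fix ϵ > 0. We seek N_0 > 0 such that x > N_0 implies |(3x - 2)/(8x + 2) − (3/8)| < ϵ.
(3x - 2)/(8x + 2) − (3/8) = (8(3x - 2) − 3(8x + 2)) / (8(8x + 2)) = -22/(8(8x + 2)).
For x > 0 we have 8x + 2 > 8x, so |(3x - 2)/(8x + 2) − (3/8)| = 22/(8(8x + 2)) < 22/(8·8x) = (11/32)/x.
Thus |(3x - 2)/(8x + 2) − (3/8)| < ϵ whenever x > (11/32)/ϵ.
Take N_0 = (11/32)/ϵ. If x > N_0 then |(3x - 2)/(8x + 2) − (3/8)| < (11/32)/x < ϵ.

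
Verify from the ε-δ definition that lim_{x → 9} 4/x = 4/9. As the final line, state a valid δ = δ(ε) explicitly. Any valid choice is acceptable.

Fix ε > 0. We seek δ > 0 such that 0 < |x − 9| < δ implies |4/x − (4/9)| < ε.
|4/x − (4/9)| = 4·|9 − x|/(9·|x|) = 4|x − 9|/(9|x|).
Require δ ≤ 9/2 so that |x| > 9 − 9/2 = 9/2, hence 9|x| > 81/2.
Then |4/x − (4/9)| < 4|x − 9|/(81/2), which is < ε when |x − 9| < (81/8)ε.
Take δ = min(9/2, (81/8)ε). Then 0 < |x − 9| < δ gives both |x − 9| < 9/2 and |x − 9| < (81/8)ε, so |4/x − (4/9)| < ε.

δ = min(9/2, (81/8)ε)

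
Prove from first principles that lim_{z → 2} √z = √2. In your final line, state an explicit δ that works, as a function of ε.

Let ε > 0 be given. We want δ > 0 such that 0 < |z − 2| < δ implies |√z − √2| < ε.
Rationalise: √z − √2 = (z − 2)/(√z + √2), so |√z − √2| = |z − 2|/(√z + √2).
Restrict δ ≤ 2 so that |z − 2| < 2 forces z > 0, and then √z + √2 > √2.
Hence |√z − √2| < |z − 2|/√2, which is < ε once |z − 2| < √2·ε.
Take δ = min(2, √2·ε). If 0 < |z − 2| < δ then z > 0 and |√z − √2| < |z − 2|/√2 < ε.

δ = min(2, √2·ε)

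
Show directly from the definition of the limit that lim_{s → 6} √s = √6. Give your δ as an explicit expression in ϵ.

δ = min(6, √6·ϵ)

Let ϵ > 0. We want δ > 0 such that 0 < |s − 6| < δ implies |√s − √6| < ϵ.
Multiplying by the conjugate, |√s − √6| = |s − 6|/(√s + √6).
Restrict δ ≤ 6 so that |s − 6| < 6 forces s > 0, and then √s + √6 > √6.
Hence |√s − √6| < |s − 6|/√6, which is < ϵ once |s − 6| < √6·ϵ.
Take δ = min(6, √6·ϵ). If 0 < |s − 6| < δ then s > 0 and |√s − √6| < |s − 6|/√6 < ϵ.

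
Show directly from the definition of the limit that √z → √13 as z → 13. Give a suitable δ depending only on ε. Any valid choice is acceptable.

Suppose ε > 0. We want δ > 0 such that 0 < |z − 13| < δ implies |√z − √13| < ε.
Rationalise: √z − √13 = (z − 13)/(√z + √13), so |√z − √13| = |z − 13|/(√z + √13).
Restrict δ ≤ 13 so that |z − 13| < 13 forces z > 0, and then √z + √13 > √13.
Hence |√z − √13| < |z − 13|/√13, which is < ε once |z − 13| < √13·ε.
Take δ = min(13, √13·ε). If 0 < |z − 13| < δ then z > 0 and |√z − √13| < |z − 13|/√13 < ε.

δ = min(13, √13·ε)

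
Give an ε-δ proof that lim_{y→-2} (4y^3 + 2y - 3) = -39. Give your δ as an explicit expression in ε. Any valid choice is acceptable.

δ = min(2, ε/114)

Suppose ε > 0. We want δ > 0 such that 0 < |y + 2| < δ implies |(4y^3 + 2y - 3) + 39| < ε.
(4y^3 + 2y - 3) + 39 = 4y^3 + 2y + 36 = (y + 2)(4y^2 - 8y + 18).
So |(4y^3 + 2y - 3) + 39| = |y + 2|·|4y^2 - 8y + 18|.
Assume first that |y + 2| < 2, so |y| < 4. Then |4y^2 - 8y + 18| ≤ 4·4^2 + 8·4 + 18 = 114.
Hence |(4y^3 + 2y - 3) + 39| ≤ 114|y + 2| < ε provided |y + 2| < ε/114.
Choosing δ = min(2, ε/114) ensures both conditions, hence |(4y^3 + 2y - 3) + 39| < ε.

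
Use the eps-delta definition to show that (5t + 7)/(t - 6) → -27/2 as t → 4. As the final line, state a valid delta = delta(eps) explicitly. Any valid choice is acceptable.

delta = min(1, (2/37)eps)

Let eps > 0 be given. We want delta > 0 with 0 < |t − 4| < delta ⇒ |(5t + 7)/(t - 6) + 27/2| < eps.
Combining over a common denominator, (5t + 7)/(t - 6) + 27/2 = [(5t + 7)·(-2) − 27·(t - 6)] / [(-2)·(t - 6)] = -37(t − 4) / ((-2)(t - 6)).
So |(5t + 7)/(t - 6) + 27/2| = 37|t − 4| / (2·|t − 6|).
Restrict delta ≤ 1. Then |t − 4| < 1 gives |t − 6| = |(t − 4) + (-2)| ≥ 2 − 1 = 1.
Hence |(5t + 7)/(t - 6) + 27/2| < 37|t − 4|/(2·1) = (37/2)|t − 4|, which is < eps once |t − 4| < (2/37)eps.
Take delta = min(1, (2/37)eps). Then 0 < |t − 4| < delta forces both bounds, so |(5t + 7)/(t - 6) + 27/2| < eps.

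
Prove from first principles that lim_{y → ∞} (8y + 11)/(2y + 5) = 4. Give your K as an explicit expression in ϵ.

Fix ϵ > 0. We seek K > 0 such that y > K implies |(8y + 11)/(2y + 5) − 4| < ϵ.
(8y + 11)/(2y + 5) − 4 = (2(8y + 11) − 8(2y + 5)) / (2(2y + 5)) = -18/(2(2y + 5)).
For y > 0 we have 2y + 5 > 2y, so |(8y + 11)/(2y + 5) − 4| = 18/(2(2y + 5)) < 18/(2·2y) = (9/2)/y.
Thus |(8y + 11)/(2y + 5) − 4| < ϵ whenever y > (9/2)/ϵ.
Take K = (9/2)/ϵ. If y > K then |(8y + 11)/(2y + 5) − 4| < (9/2)/y < ϵ.

K = (9/2)/ϵ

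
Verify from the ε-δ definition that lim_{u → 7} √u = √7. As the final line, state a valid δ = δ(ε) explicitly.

Suppose ε > 0. We want δ > 0 such that 0 < |u − 7| < δ implies |√u − √7| < ε.
Rationalise: √u − √7 = (u − 7)/(√u + √7), so |√u − √7| = |u − 7|/(√u + √7).
Restrict δ ≤ 7 so that |u − 7| < 7 forces u > 0, and then √u + √7 > √7.
Hence |√u − √7| < |u − 7|/√7, which is < ε once |u − 7| < √7·ε.
Take δ = min(7, √7·ε). If 0 < |u − 7| < δ then u > 0 and |√u − √7| < |u − 7|/√7 < ε.

δ = min(7, √7·ε)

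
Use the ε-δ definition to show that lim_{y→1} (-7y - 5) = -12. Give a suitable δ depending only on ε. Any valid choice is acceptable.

δ = ε/7

Suppose ε > 0. We need δ > 0 so that 0 < |y − 1| < δ implies |(-7y - 5) + 12| < ε.
|(-7y - 5) + 12| = |-7y + 7| = 7|y − 1|.
So 7|y − 1| < ε exactly when |y − 1| < ε/7.
Take δ = ε/7. If 0 < |y − 1| < δ then |(-7y - 5) + 12| = 7|y − 1| < 7·(ε/7) = ε.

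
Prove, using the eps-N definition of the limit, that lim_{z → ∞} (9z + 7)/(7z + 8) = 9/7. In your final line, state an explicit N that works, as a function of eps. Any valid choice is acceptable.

N = (23/49)/eps

Let eps > 0. We seek N > 0 such that z > N implies |(9z + 7)/(7z + 8) − (9/7)| < eps.
(9z + 7)/(7z + 8) − (9/7) = (7(9z + 7) − 9(7z + 8)) / (7(7z + 8)) = -23/(7(7z + 8)).
For z > 0 we have 7z + 8 > 7z, so |(9z + 7)/(7z + 8) − (9/7)| = 23/(7(7z + 8)) < 23/(7·7z) = (23/49)/z.
Thus |(9z + 7)/(7z + 8) − (9/7)| < eps whenever z > (23/49)/eps.
Take N = (23/49)/eps. If z > N then |(9z + 7)/(7z + 8) − (9/7)| < (23/49)/z < eps.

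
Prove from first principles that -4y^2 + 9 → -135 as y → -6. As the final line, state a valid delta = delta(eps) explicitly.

delta = min(2, eps/56)

Let eps > 0 be given. We want delta > 0 such that 0 < |y + 6| < delta implies |(-4y^2 + 9) + 135| < eps.
(-4y^2 + 9) + 135 = -4y^2 + 144 = (y + 6)(-4y + 24).
So |(-4y^2 + 9) + 135| = |y + 6|·|-4y + 24|.
Require delta ≤ 2. Then |y + 6| < 2 gives |y| < 8, and by the triangle inequality |-4y + 24| ≤ 4·8 + 24 = 56.
Hence |(-4y^2 + 9) + 135| ≤ 56|y + 6| < eps provided |y + 6| < eps/56.
Choosing delta = min(2, eps/56) ensures both conditions, hence |(-4y^2 + 9) + 135| < eps.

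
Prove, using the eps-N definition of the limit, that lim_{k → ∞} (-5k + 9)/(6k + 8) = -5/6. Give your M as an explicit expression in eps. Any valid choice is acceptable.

Let eps > 0 be given. For k ≥ 1, |(-5k + 9)/(6k + 8) + 5/6| = |94|/(6(6k + 8)) = 94/(6(6k + 8)).
Since 6k + 8 ≥ 6k for k ≥ 1, this is ≤ 94/(6·6k) = (47/18)/k.
So |(-5k + 9)/(6k + 8) + 5/6| < eps whenever k > (47/18)/eps.
Take M = (47/18)/eps. If k > M then |(-5k + 9)/(6k + 8) + 5/6| ≤ (47/18)/k < eps.

M = (47/18)/eps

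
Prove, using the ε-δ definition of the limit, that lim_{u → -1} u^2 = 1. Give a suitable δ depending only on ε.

δ = min(2, ε/4)

Let ε > 0 be given. We seek δ > 0 with 0 < |u + 1| < δ ⇒ |u^2 − 1| < ε.
Factor: u^2 − 1 = (u + 1)(u - 1), so |u^2 − 1| = |u + 1|·|u - 1|.
Impose δ ≤ 2 so that |u| < 3; then |u - 1| ≤ 4.
Hence |u^2 − 1| ≤ 4|u + 1|, which is < ε once |u + 1| < ε/4.
Take δ = min(2, ε/4). If 0 < |u + 1| < δ then both bounds hold and |u^2 − 1| ≤ 4|u + 1| < 4·(ε/4) = ε.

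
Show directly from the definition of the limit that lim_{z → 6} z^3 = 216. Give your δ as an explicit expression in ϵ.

Suppose ϵ > 0. We seek δ > 0 with 0 < |z − 6| < δ ⇒ |z^3 − 216| < ϵ.
Factor: z^3 − 216 = (z − 6)(z^2 + 6z + 36), so |z^3 − 216| = |z − 6|·|z^2 + 6z + 36|.
Impose δ ≤ 1 so that |z| < 7; then |z^2 + 6z + 36| ≤ 127.
Hence |z^3 − 216| ≤ 127|z − 6|, which is < ϵ once |z − 6| < ϵ/127.
Take δ = min(1, ϵ/127). If 0 < |z − 6| < δ then both bounds hold and |z^3 − 216| ≤ 127|z − 6| < 127·(ϵ/127) = ϵ.

δ = min(1, ϵ/127)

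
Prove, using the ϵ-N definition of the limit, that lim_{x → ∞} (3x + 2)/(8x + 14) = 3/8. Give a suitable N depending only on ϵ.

N = (13/32)/ϵ

Let ϵ > 0. We seek N > 0 such that x > N implies |(3x + 2)/(8x + 14) − (3/8)| < ϵ.
(3x + 2)/(8x + 14) − (3/8) = (8(3x + 2) − 3(8x + 14)) / (8(8x + 14)) = -26/(8(8x + 14)).
For x > 0 we have 8x + 14 > 8x, so |(3x + 2)/(8x + 14) − (3/8)| = 26/(8(8x + 14)) < 26/(8·8x) = (13/32)/x.
Thus |(3x + 2)/(8x + 14) − (3/8)| < ϵ whenever x > (13/32)/ϵ.
Take N = (13/32)/ϵ. If x > N then |(3x + 2)/(8x + 14) − (3/8)| < (13/32)/x < ϵ.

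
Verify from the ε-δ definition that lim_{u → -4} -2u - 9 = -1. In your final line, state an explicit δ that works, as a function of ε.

δ = ε/2

Let ε > 0 be given. We need δ > 0 so that 0 < |u + 4| < δ implies |(-2u - 9) + 1| < ε.
Since (-2u - 9) + 1 = -2(u + 4), we have |(-2u - 9) + 1| = 2|u + 4|.
Thus it suffices that |u + 4| < ε/2.
Take δ = ε/2. If 0 < |u + 4| < δ then |(-2u - 9) + 1| = 2|u + 4| < 2·(ε/2) = ε.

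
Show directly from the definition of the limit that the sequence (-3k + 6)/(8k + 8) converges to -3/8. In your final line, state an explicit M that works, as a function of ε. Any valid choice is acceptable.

M = (9/8)/ε

Suppose ε > 0. For k ≥ 1, |(-3k + 6)/(8k + 8) + 3/8| = |72|/(8(8k + 8)) = 72/(8(8k + 8)).
Since 8k + 8 ≥ 8k for k ≥ 1, this is ≤ 72/(8·8k) = (9/8)/k.
So |(-3k + 6)/(8k + 8) + 3/8| < ε whenever k > (9/8)/ε.
Take M = (9/8)/ε. If k > M then |(-3k + 6)/(8k + 8) + 3/8| ≤ (9/8)/k < ε.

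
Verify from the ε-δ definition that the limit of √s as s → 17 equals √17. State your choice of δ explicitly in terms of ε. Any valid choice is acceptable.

Fix ε > 0. We want δ > 0 such that 0 < |s − 17| < δ implies |√s − √17| < ε.
Multiplying by the conjugate, |√s − √17| = |s − 17|/(√s + √17).
Restrict δ ≤ 17 so that |s − 17| < 17 forces s > 0, and then √s + √17 > √17.
Hence |√s − √17| < |s − 17|/√17, which is < ε once |s − 17| < √17·ε.
Take δ = min(17, √17·ε). If 0 < |s − 17| < δ then s > 0 and |√s − √17| < |s − 17|/√17 < ε.

δ = min(17, √17·ε)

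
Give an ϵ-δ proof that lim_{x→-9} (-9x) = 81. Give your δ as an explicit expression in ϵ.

δ = ϵ/9

Fix ϵ > 0. We need δ > 0 so that 0 < |x + 9| < δ implies |(-9x) − 81| < ϵ.
|(-9x) − 81| = |-9x - 81| = 9|x + 9|.
So 9|x + 9| < ϵ exactly when |x + 9| < ϵ/9.
Choosing δ = ϵ/9 gives |(-9x) − 81| = 9|x + 9| < ϵ whenever |x + 9| < δ.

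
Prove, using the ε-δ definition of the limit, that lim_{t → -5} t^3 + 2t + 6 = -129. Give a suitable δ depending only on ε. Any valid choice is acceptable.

δ = min(2, ε/111)

Let ε > 0. We want δ > 0 such that 0 < |t + 5| < δ implies |(t^3 + 2t + 6) + 129| < ε.
(t^3 + 2t + 6) + 129 = t^3 + 2t + 135 = (t + 5)(t^2 - 5t + 27).
So |(t^3 + 2t + 6) + 129| = |t + 5|·|t^2 - 5t + 27|.
Require δ ≤ 2. Then |t + 5| < 2 gives |t| < 7, and by the triangle inequality |t^2 - 5t + 27| ≤ 7^2 + 5·7 + 27 = 111.
Hence |(t^3 + 2t + 6) + 129| ≤ 111|t + 5| < ε provided |t + 5| < ε/111.
Choosing δ = min(2, ε/111) ensures both conditions, hence |(t^3 + 2t + 6) + 129| < ε.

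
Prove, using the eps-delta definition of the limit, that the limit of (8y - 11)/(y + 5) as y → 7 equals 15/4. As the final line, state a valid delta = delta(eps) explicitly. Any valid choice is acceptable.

Let eps > 0 be given. We want delta > 0 with 0 < |y − 7| < delta ⇒ |(8y - 11)/(y + 5) − (15/4)| < eps.
Combining over a common denominator, (8y - 11)/(y + 5) − (15/4) = [(8y - 11)·12 − 45·(y + 5)] / [12·(y + 5)] = 51(y − 7) / (12(y + 5)).
So |(8y - 11)/(y + 5) − (15/4)| = 51|y − 7| / (12·|y + 5|).
Require delta ≤ 6, so |y + 5| ≥ |12| − |y − 7| > 12 − 6 = 6.
Hence |(8y - 11)/(y + 5) − (15/4)| < 51|y − 7|/(12·6) = (17/24)|y − 7|, which is < eps once |y − 7| < (24/17)eps.
Take delta = min(6, (24/17)eps). Then 0 < |y − 7| < delta forces both bounds, so |(8y - 11)/(y + 5) − (15/4)| < eps.

delta = min(6, (24/17)eps)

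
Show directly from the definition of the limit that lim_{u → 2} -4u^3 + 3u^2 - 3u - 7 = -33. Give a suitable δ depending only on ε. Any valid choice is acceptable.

δ = min(2, ε/97)

Fix ε > 0. We want δ > 0 such that 0 < |u − 2| < δ implies |(-4u^3 + 3u^2 - 3u - 7) + 33| < ε.
(-4u^3 + 3u^2 - 3u - 7) + 33 = -4u^3 + 3u^2 - 3u + 26 = (u − 2)(-4u^2 - 5u - 13).
So |(-4u^3 + 3u^2 - 3u - 7) + 33| = |u − 2|·|-4u^2 - 5u - 13|.
Assume first that |u − 2| < 2, so |u| < 4. Then |-4u^2 - 5u - 13| ≤ 4·4^2 + 5·4 + 13 = 97.
Hence |(-4u^3 + 3u^2 - 3u - 7) + 33| ≤ 97|u − 2| < ε provided |u − 2| < ε/97.
Take δ = min(2, ε/97). Then 0 < |u − 2| < δ gives both |u − 2| < 2 and |u − 2| < ε/97, so |(-4u^3 + 3u^2 - 3u - 7) + 33| < ε.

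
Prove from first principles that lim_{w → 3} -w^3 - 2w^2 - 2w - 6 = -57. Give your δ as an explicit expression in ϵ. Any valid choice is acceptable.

δ = min(2, ϵ/67)

Suppose ϵ > 0. We want δ > 0 such that 0 < |w − 3| < δ implies |(-w^3 - 2w^2 - 2w - 6) + 57| < ϵ.
(-w^3 - 2w^2 - 2w - 6) + 57 = -w^3 - 2w^2 - 2w + 51 = (w − 3)(-w^2 - 5w - 17).
So |(-w^3 - 2w^2 - 2w - 6) + 57| = |w − 3|·|-w^2 - 5w - 17|.
Require δ ≤ 2. Then |w − 3| < 2 gives |w| < 5, and by the triangle inequality |-w^2 - 5w - 17| ≤ 5^2 + 5·5 + 17 = 67.
Hence |(-w^3 - 2w^2 - 2w - 6) + 57| ≤ 67|w − 3| < ϵ provided |w − 3| < ϵ/67.
Choosing δ = min(2, ϵ/67) ensures both conditions, hence |(-w^3 - 2w^2 - 2w - 6) + 57| < ϵ.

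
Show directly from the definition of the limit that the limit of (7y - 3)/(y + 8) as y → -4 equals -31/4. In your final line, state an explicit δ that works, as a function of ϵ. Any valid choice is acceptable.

δ = min(2, (8/59)ϵ)

Fix ϵ > 0. We want δ > 0 with 0 < |y + 4| < δ ⇒ |(7y - 3)/(y + 8) + 31/4| < ϵ.
Combining over a common denominator, (7y - 3)/(y + 8) + 31/4 = [(7y - 3)·4 − (-31)·(y + 8)] / [4·(y + 8)] = 59(y + 4) / (4(y + 8)).
So |(7y - 3)/(y + 8) + 31/4| = 59|y + 4| / (4·|y + 8|).
Require δ ≤ 2, so |y + 8| ≥ |4| − |y + 4| > 4 − 2 = 2.
Hence |(7y - 3)/(y + 8) + 31/4| < 59|y + 4|/(4·2) = (59/8)|y + 4|, which is < ϵ once |y + 4| < (8/59)ϵ.
Take δ = min(2, (8/59)ϵ). Then 0 < |y + 4| < δ forces both bounds, so |(7y - 3)/(y + 8) + 31/4| < ϵ.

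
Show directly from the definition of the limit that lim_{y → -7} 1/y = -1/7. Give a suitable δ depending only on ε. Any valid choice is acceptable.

Suppose ε > 0. We seek δ > 0 such that 0 < |y + 7| < δ implies |1/y + 1/7| < ε.
|1/y + 1/7| = |-7 − y|/(7·|y|) = |y + 7|/(7|y|).
Restrict δ ≤ 7/2. Then |y + 7| < 7/2 gives |y| > 7/2, so 7|y| > 49/2.
Then |1/y + 1/7| < |y + 7|/(49/2), which is < ε when |y + 7| < (49/2)ε.
Take δ = min(7/2, (49/2)ε). Then 0 < |y + 7| < δ gives both |y + 7| < 7/2 and |y + 7| < (49/2)ε, so |1/y + 1/7| < ε.

δ = min(7/2, (49/2)ε)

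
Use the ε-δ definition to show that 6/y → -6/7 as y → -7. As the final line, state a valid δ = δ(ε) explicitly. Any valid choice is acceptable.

δ = min(7/2, (49/12)ε)

Let ε > 0 be given. We seek δ > 0 such that 0 < |y + 7| < δ implies |6/y + 6/7| < ε.
|6/y + 6/7| = 6·|-7 − y|/(7·|y|) = 6|y + 7|/(7|y|).
Require δ ≤ 7/2 so that |y| > 7 − 7/2 = 7/2, hence 7|y| > 49/2.
Then |6/y + 6/7| < 6|y + 7|/(49/2), which is < ε when |y + 7| < (49/12)ε.
Take δ = min(7/2, (49/12)ε). Then 0 < |y + 7| < δ gives both |y + 7| < 7/2 and |y + 7| < (49/12)ε, so |6/y + 6/7| < ε.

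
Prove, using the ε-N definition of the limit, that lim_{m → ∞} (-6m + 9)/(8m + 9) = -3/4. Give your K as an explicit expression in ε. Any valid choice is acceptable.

K = (63/32)/ε

Let ε > 0 be given. For m ≥ 1, |(-6m + 9)/(8m + 9) + 3/4| = |126|/(8(8m + 9)) = 126/(8(8m + 9)).
Since 8m + 9 ≥ 8m for m ≥ 1, this is ≤ 126/(8·8m) = (63/32)/m.
So |(-6m + 9)/(8m + 9) + 3/4| < ε whenever m > (63/32)/ε.
Take K = (63/32)/ε. If m > K then |(-6m + 9)/(8m + 9) + 3/4| ≤ (63/32)/m < ε.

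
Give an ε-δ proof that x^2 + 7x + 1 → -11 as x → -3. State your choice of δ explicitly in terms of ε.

δ = min(1, ε/8)

Fix ε > 0. We want δ > 0 such that 0 < |x + 3| < δ implies |(x^2 + 7x + 1) + 11| < ε.
(x^2 + 7x + 1) + 11 = x^2 + 7x + 12 = (x + 3)(x + 4).
So |(x^2 + 7x + 1) + 11| = |x + 3|·|x + 4|.
Require δ ≤ 1. Then |x + 3| < 1 gives |x| < 4, and by the triangle inequality |x + 4| ≤ 4 + 4 = 8.
Hence |(x^2 + 7x + 1) + 11| ≤ 8|x + 3| < ε provided |x + 3| < ε/8.
Take δ = min(1, ε/8). Then 0 < |x + 3| < δ gives both |x + 3| < 1 and |x + 3| < ε/8, so |(x^2 + 7x + 1) + 11| < ε.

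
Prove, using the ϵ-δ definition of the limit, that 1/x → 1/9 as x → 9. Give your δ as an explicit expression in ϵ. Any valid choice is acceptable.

δ = min(9/2, (81/2)ϵ)

Fix ϵ > 0. We seek δ > 0 such that 0 < |x − 9| < δ implies |1/x − (1/9)| < ϵ.
|1/x − (1/9)| = |9 − x|/(9·|x|) = |x − 9|/(9|x|).
Restrict δ ≤ 9/2. Then |x − 9| < 9/2 gives |x| > 9/2, so 9|x| > 81/2.
Then |1/x − (1/9)| < |x − 9|/(81/2), which is < ϵ when |x − 9| < (81/2)ϵ.
Take δ = min(9/2, (81/2)ϵ). Then 0 < |x − 9| < δ gives both |x − 9| < 9/2 and |x − 9| < (81/2)ϵ, so |1/x − (1/9)| < ϵ.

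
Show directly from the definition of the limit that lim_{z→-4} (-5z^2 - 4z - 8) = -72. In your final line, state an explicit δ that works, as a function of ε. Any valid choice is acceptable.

Suppose ε > 0. We want δ > 0 such that 0 < |z + 4| < δ implies |(-5z^2 - 4z - 8) + 72| < ε.
(-5z^2 - 4z - 8) + 72 = -5z^2 - 4z + 64 = (z + 4)(-5z + 16).
So |(-5z^2 - 4z - 8) + 72| = |z + 4|·|-5z + 16|.
Require δ ≤ 1. Then |z + 4| < 1 gives |z| < 5, and by the triangle inequality |-5z + 16| ≤ 5·5 + 16 = 41.
Hence |(-5z^2 - 4z - 8) + 72| ≤ 41|z + 4| < ε provided |z + 4| < ε/41.
Choosing δ = min(1, ε/41) ensures both conditions, hence |(-5z^2 - 4z - 8) + 72| < ε.

δ = min(1, ε/41)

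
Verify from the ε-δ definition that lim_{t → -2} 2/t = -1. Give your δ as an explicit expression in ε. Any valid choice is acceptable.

Let ε > 0 be given. We seek δ > 0 such that 0 < |t + 2| < δ implies |2/t + 1| < ε.
|2/t + 1| = 2·|-2 − t|/(2·|t|) = 2|t + 2|/(2|t|).
Require δ ≤ 1 so that |t| > 2 − 1 = 1, hence 2|t| > 2.
Then |2/t + 1| < 2|t + 2|/2, which is < ε when |t + 2| < ε.
Take δ = min(1, ε). Then 0 < |t + 2| < δ gives both |t + 2| < 1 and |t + 2| < ε, so |2/t + 1| < ε.

δ = min(1, ε)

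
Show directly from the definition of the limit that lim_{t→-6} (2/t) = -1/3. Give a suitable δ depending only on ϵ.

Let ϵ > 0 be given. We seek δ > 0 such that 0 < |t + 6| < δ implies |2/t + 1/3| < ϵ.
|2/t + 1/3| = 2·|-6 − t|/(6·|t|) = 2|t + 6|/(6|t|).
Restrict δ ≤ 3. Then |t + 6| < 3 gives |t| > 3, so 6|t| > 18.
Then |2/t + 1/3| < 2|t + 6|/18, which is < ϵ when |t + 6| < 9ϵ.
Take δ = min(3, 9ϵ). Then 0 < |t + 6| < δ gives both |t + 6| < 3 and |t + 6| < 9ϵ, so |2/t + 1/3| < ϵ.

δ = min(3, 9ϵ)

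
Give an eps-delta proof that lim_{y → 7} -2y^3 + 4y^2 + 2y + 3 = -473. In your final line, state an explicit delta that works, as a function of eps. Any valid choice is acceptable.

Fix eps > 0. We want delta > 0 such that 0 < |y − 7| < delta implies |(-2y^3 + 4y^2 + 2y + 3) + 473| < eps.
(-2y^3 + 4y^2 + 2y + 3) + 473 = -2y^3 + 4y^2 + 2y + 476 = (y − 7)(-2y^2 - 10y - 68).
So |(-2y^3 + 4y^2 + 2y + 3) + 473| = |y − 7|·|-2y^2 - 10y - 68|.
Require delta ≤ 1. Then |y − 7| < 1 gives |y| < 8, and by the triangle inequality |-2y^2 - 10y - 68| ≤ 2·8^2 + 10·8 + 68 = 276.
Hence |(-2y^3 + 4y^2 + 2y + 3) + 473| ≤ 276|y − 7| < eps provided |y − 7| < eps/276.
Take delta = min(1, eps/276). Then 0 < |y − 7| < delta gives both |y − 7| < 1 and |y − 7| < eps/276, so |(-2y^3 + 4y^2 + 2y + 3) + 473| < eps.

delta = min(1, eps/276)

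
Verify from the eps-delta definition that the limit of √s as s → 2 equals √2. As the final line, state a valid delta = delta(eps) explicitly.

Let eps > 0. We want delta > 0 such that 0 < |s − 2| < delta implies |√s − √2| < eps.
Multiplying by the conjugate, |√s − √2| = |s − 2|/(√s + √2).
Restrict delta ≤ 2 so that |s − 2| < 2 forces s > 0, and then √s + √2 > √2.
Hence |√s − √2| < |s − 2|/√2, which is < eps once |s − 2| < √2·eps.
Take delta = min(2, √2·eps). If 0 < |s − 2| < delta then s > 0 and |√s − √2| < |s − 2|/√2 < eps.

delta = min(2, √2·eps)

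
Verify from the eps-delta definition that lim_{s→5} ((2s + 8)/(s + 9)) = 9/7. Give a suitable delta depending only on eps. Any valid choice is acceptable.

Let eps > 0 be given. We want delta > 0 with 0 < |s − 5| < delta ⇒ |(2s + 8)/(s + 9) − (9/7)| < eps.
Combining over a common denominator, (2s + 8)/(s + 9) − (9/7) = [(2s + 8)·14 − 18·(s + 9)] / [14·(s + 9)] = 10(s − 5) / (14(s + 9)).
So |(2s + 8)/(s + 9) − (9/7)| = 10|s − 5| / (14·|s + 9|).
Require delta ≤ 7, so |s + 9| ≥ |14| − |s − 5| > 14 − 7 = 7.
Hence |(2s + 8)/(s + 9) − (9/7)| < 10|s − 5|/(14·7) = (5/49)|s − 5|, which is < eps once |s − 5| < (49/5)eps.
Take delta = min(7, (49/5)eps). Then 0 < |s − 5| < delta forces both bounds, so |(2s + 8)/(s + 9) − (9/7)| < eps.

delta = min(7, (49/5)eps)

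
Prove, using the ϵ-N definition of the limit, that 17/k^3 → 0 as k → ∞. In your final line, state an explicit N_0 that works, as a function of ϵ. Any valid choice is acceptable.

Suppose ϵ > 0. For k ≥ 1, |17/k^3 − 0| = 17/k^3.
17/k^3 < ϵ ⇔ k^3 > 17/ϵ ⇔ k > (17/ϵ)^{1/3}.
Take N_0 = (17/ϵ)^{1/3}. Then k > N_0 implies 17/k^3 < ϵ.

N_0 = (17/ϵ)^{1/3}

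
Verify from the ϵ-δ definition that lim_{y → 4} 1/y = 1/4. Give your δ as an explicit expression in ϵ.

δ = min(2, 8ϵ)

Fix ϵ > 0. We seek δ > 0 such that 0 < |y − 4| < δ implies |1/y − (1/4)| < ϵ.
|1/y − (1/4)| = |4 − y|/(4·|y|) = |y − 4|/(4|y|).
Require δ ≤ 2 so that |y| > 4 − 2 = 2, hence 4|y| > 8.
Then |1/y − (1/4)| < |y − 4|/8, which is < ϵ when |y − 4| < 8ϵ.
Take δ = min(2, 8ϵ). Then 0 < |y − 4| < δ gives both |y − 4| < 2 and |y − 4| < 8ϵ, so |1/y − (1/4)| < ϵ.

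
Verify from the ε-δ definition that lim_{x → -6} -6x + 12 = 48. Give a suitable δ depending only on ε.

δ = ε/6

Suppose ε > 0. We need δ > 0 so that 0 < |x + 6| < δ implies |(-6x + 12) − 48| < ε.
Since (-6x + 12) − 48 = -6(x + 6), we have |(-6x + 12) − 48| = 6|x + 6|.
So 6|x + 6| < ε exactly when |x + 6| < ε/6.
Take δ = ε/6. If 0 < |x + 6| < δ then |(-6x + 12) − 48| = 6|x + 6| < 6·(ε/6) = ε.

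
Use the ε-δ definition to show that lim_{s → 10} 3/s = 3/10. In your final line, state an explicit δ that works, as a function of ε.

δ = min(5, (50/3)ε)

Suppose ε > 0. We seek δ > 0 such that 0 < |s − 10| < δ implies |3/s − (3/10)| < ε.
|3/s − (3/10)| = 3·|10 − s|/(10·|s|) = 3|s − 10|/(10|s|).
Restrict δ ≤ 5. Then |s − 10| < 5 gives |s| > 5, so 10|s| > 50.
Then |3/s − (3/10)| < 3|s − 10|/50, which is < ε when |s − 10| < (50/3)ε.
Take δ = min(5, (50/3)ε). Then 0 < |s − 10| < δ gives both |s − 10| < 5 and |s − 10| < (50/3)ε, so |3/s − (3/10)| < ε.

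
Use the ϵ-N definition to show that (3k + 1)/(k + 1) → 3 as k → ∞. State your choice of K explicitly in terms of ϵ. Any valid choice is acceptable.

Let ϵ > 0 be given. For k ≥ 1, |(3k + 1)/(k + 1) − 3| = |-2|/((k + 1)) = 2/((k + 1)).
Since k + 1 ≥ k for k ≥ 1, this is ≤ 2/(k) = 2/k.
So |(3k + 1)/(k + 1) − 3| < ϵ whenever k > 2/ϵ.
Take K = 2/ϵ. If k > K then |(3k + 1)/(k + 1) − 3| ≤ 2/k < ϵ.

K = 2/ϵ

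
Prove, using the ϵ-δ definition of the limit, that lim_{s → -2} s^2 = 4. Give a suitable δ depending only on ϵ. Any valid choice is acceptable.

Suppose ϵ > 0. We seek δ > 0 with 0 < |s + 2| < δ ⇒ |s^2 − 4| < ϵ.
Factor: s^2 − 4 = (s + 2)(s - 2), so |s^2 − 4| = |s + 2|·|s - 2|.
Restrict δ ≤ 1. Then |s + 2| < 1 gives |s| < 3, so by the triangle inequality |s - 2| ≤ 3 + 2 = 5.
Hence |s^2 − 4| ≤ 5|s + 2|, which is < ϵ once |s + 2| < ϵ/5.
Take δ = min(1, ϵ/5). If 0 < |s + 2| < δ then both bounds hold and |s^2 − 4| ≤ 5|s + 2| < 5·(ϵ/5) = ϵ.

δ = min(1, ϵ/5)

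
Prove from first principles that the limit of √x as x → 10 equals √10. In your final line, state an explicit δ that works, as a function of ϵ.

Fix ϵ > 0. We want δ > 0 such that 0 < |x − 10| < δ implies |√x − √10| < ϵ.
Rationalise: √x − √10 = (x − 10)/(√x + √10), so |√x − √10| = |x − 10|/(√x + √10).
Restrict δ ≤ 10 so that |x − 10| < 10 forces x > 0, and then √x + √10 > √10.
Hence |√x − √10| < |x − 10|/√10, which is < ϵ once |x − 10| < √10·ϵ.
Take δ = min(10, √10·ϵ). If 0 < |x − 10| < δ then x > 0 and |√x − √10| < |x − 10|/√10 < ϵ.

δ = min(10, √10·ϵ)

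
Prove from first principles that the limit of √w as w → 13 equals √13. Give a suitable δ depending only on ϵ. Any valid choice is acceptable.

δ = min(13, √13·ϵ)

Let ϵ > 0 be given. We want δ > 0 such that 0 < |w − 13| < δ implies |√w − √13| < ϵ.
Multiplying by the conjugate, |√w − √13| = |w − 13|/(√w + √13).
Restrict δ ≤ 13 so that |w − 13| < 13 forces w > 0, and then √w + √13 > √13.
Hence |√w − √13| < |w − 13|/√13, which is < ϵ once |w − 13| < √13·ϵ.
Take δ = min(13, √13·ϵ). If 0 < |w − 13| < δ then w > 0 and |√w − √13| < |w − 13|/√13 < ϵ.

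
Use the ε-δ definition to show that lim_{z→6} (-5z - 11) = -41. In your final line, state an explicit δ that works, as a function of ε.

Suppose ε > 0. We need δ > 0 so that 0 < |z − 6| < δ implies |(-5z - 11) + 41| < ε.
Since (-5z - 11) + 41 = -5(z − 6), we have |(-5z - 11) + 41| = 5|z − 6|.
Thus it suffices that |z − 6| < ε/5.
Choosing δ = ε/5 gives |(-5z - 11) + 41| = 5|z − 6| < ε whenever |z − 6| < δ.

δ = ε/5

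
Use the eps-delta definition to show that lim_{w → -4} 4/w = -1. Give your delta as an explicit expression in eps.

delta = min(2, 2eps)

Let eps > 0. We seek delta > 0 such that 0 < |w + 4| < delta implies |4/w + 1| < eps.
|4/w + 1| = 4·|-4 − w|/(4·|w|) = 4|w + 4|/(4|w|).
Restrict delta ≤ 2. Then |w + 4| < 2 gives |w| > 2, so 4|w| > 8.
Then |4/w + 1| < 4|w + 4|/8, which is < eps when |w + 4| < 2eps.
Take delta = min(2, 2eps). Then 0 < |w + 4| < delta gives both |w + 4| < 2 and |w + 4| < 2eps, so |4/w + 1| < eps.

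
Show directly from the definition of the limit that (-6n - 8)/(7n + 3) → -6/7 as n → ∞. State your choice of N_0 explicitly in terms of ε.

Suppose ε > 0. For n ≥ 1, |(-6n - 8)/(7n + 3) + 6/7| = |-38|/(7(7n + 3)) = 38/(7(7n + 3)).
Since 7n + 3 ≥ 7n for n ≥ 1, this is ≤ 38/(7·7n) = (38/49)/n.
So |(-6n - 8)/(7n + 3) + 6/7| < ε whenever n > (38/49)/ε.
Take N_0 = (38/49)/ε. If n > N_0 then |(-6n - 8)/(7n + 3) + 6/7| ≤ (38/49)/n < ε.

N_0 = (38/49)/ε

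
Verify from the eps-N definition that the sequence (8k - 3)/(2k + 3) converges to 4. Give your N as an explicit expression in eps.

Let eps > 0. For k ≥ 1, |(8k - 3)/(2k + 3) − 4| = |-30|/(2(2k + 3)) = 30/(2(2k + 3)).
Since 2k + 3 ≥ 2k for k ≥ 1, this is ≤ 30/(2·2k) = (15/2)/k.
So |(8k - 3)/(2k + 3) − 4| < eps whenever k > (15/2)/eps.
Take N = (15/2)/eps. If k > N then |(8k - 3)/(2k + 3) − 4| ≤ (15/2)/k < eps.

N = (15/2)/eps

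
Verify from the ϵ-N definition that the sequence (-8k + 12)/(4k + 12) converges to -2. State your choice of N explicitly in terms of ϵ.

N = 9/ϵ

Let ϵ > 0. For k ≥ 1, |(-8k + 12)/(4k + 12) + 2| = |144|/(4(4k + 12)) = 144/(4(4k + 12)).
Since 4k + 12 ≥ 4k for k ≥ 1, this is ≤ 144/(4·4k) = 9/k.
So |(-8k + 12)/(4k + 12) + 2| < ϵ whenever k > 9/ϵ.
Take N = 9/ϵ. If k > N then |(-8k + 12)/(4k + 12) + 2| ≤ 9/k < ϵ.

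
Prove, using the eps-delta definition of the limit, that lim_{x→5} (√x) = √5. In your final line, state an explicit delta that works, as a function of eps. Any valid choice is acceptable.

delta = min(5, √5·eps)

Let eps > 0 be given. We want delta > 0 such that 0 < |x − 5| < delta implies |√x − √5| < eps.
Multiplying by the conjugate, |√x − √5| = |x − 5|/(√x + √5).
Restrict delta ≤ 5 so that |x − 5| < 5 forces x > 0, and then √x + √5 > √5.
Hence |√x − √5| < |x − 5|/√5, which is < eps once |x − 5| < √5·eps.
Take delta = min(5, √5·eps). If 0 < |x − 5| < delta then x > 0 and |√x − √5| < |x − 5|/√5 < eps.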